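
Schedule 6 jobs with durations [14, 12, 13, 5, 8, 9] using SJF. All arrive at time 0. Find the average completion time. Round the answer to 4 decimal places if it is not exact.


SJF order (ascending): [5, 8, 9, 12, 13, 14]
Completion times:
  Job 1: burst=5, C=5
  Job 2: burst=8, C=13
  Job 3: burst=9, C=22
  Job 4: burst=12, C=34
  Job 5: burst=13, C=47
  Job 6: burst=14, C=61
Average completion = 182/6 = 30.3333

30.3333


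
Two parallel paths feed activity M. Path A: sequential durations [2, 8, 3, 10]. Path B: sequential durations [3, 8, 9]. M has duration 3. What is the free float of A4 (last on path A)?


ES(A4) = sum of predecessors on chain A = 13
EF(A4) = ES + duration = 13 + 10 = 23
Successor of A4 is M. ES(M) = max(sum(A), sum(B)) = max(23, 20) = 23
Free float = ES(successor) - EF(current) = 23 - 23 = 0

0


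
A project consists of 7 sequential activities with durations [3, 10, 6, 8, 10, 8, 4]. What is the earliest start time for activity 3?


Activity 3 starts after activities 1 through 2 complete.
Predecessor durations: [3, 10]
ES = 3 + 10 = 13

13


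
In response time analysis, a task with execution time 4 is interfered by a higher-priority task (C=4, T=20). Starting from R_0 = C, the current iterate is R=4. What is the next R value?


R_next = C + ceil(R_prev / T_hp) * C_hp
ceil(4 / 20) = ceil(0.2) = 1
Interference = 1 * 4 = 4
R_next = 4 + 4 = 8

8


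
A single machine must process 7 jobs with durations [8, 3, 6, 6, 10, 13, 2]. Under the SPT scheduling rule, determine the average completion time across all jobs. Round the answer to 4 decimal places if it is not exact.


Sort jobs by processing time (SPT order): [2, 3, 6, 6, 8, 10, 13]
Compute completion times sequentially:
  Job 1: processing = 2, completes at 2
  Job 2: processing = 3, completes at 5
  Job 3: processing = 6, completes at 11
  Job 4: processing = 6, completes at 17
  Job 5: processing = 8, completes at 25
  Job 6: processing = 10, completes at 35
  Job 7: processing = 13, completes at 48
Sum of completion times = 143
Average completion time = 143/7 = 20.4286

20.4286


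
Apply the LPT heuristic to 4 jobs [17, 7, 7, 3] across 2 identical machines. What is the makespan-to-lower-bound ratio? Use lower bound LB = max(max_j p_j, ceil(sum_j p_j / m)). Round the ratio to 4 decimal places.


LPT order: [17, 7, 7, 3]
Machine loads after assignment: [17, 17]
LPT makespan = 17
Lower bound = max(max_job, ceil(total/2)) = max(17, 17) = 17
Ratio = 17 / 17 = 1.0

1.0


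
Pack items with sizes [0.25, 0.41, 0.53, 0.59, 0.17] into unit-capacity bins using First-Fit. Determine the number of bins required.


Place items sequentially using First-Fit:
  Item 0.25 -> new Bin 1
  Item 0.41 -> Bin 1 (now 0.66)
  Item 0.53 -> new Bin 2
  Item 0.59 -> new Bin 3
  Item 0.17 -> Bin 1 (now 0.83)
Total bins used = 3

3


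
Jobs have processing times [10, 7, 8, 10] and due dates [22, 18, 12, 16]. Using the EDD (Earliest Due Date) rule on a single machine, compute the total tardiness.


Sort by due date (EDD order): [(8, 12), (10, 16), (7, 18), (10, 22)]
Compute completion times and tardiness:
  Job 1: p=8, d=12, C=8, tardiness=max(0,8-12)=0
  Job 2: p=10, d=16, C=18, tardiness=max(0,18-16)=2
  Job 3: p=7, d=18, C=25, tardiness=max(0,25-18)=7
  Job 4: p=10, d=22, C=35, tardiness=max(0,35-22)=13
Total tardiness = 22

22


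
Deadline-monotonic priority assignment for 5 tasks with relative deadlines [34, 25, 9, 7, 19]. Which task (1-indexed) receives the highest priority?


Sort tasks by relative deadline (ascending):
  Task 4: deadline = 7
  Task 3: deadline = 9
  Task 5: deadline = 19
  Task 2: deadline = 25
  Task 1: deadline = 34
Priority order (highest first): [4, 3, 5, 2, 1]
Highest priority task = 4

4


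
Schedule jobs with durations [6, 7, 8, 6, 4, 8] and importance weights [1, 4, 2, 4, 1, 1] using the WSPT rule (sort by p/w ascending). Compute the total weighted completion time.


Compute p/w ratios and sort ascending (WSPT): [(6, 4), (7, 4), (8, 2), (4, 1), (6, 1), (8, 1)]
Compute weighted completion times:
  Job (p=6,w=4): C=6, w*C=4*6=24
  Job (p=7,w=4): C=13, w*C=4*13=52
  Job (p=8,w=2): C=21, w*C=2*21=42
  Job (p=4,w=1): C=25, w*C=1*25=25
  Job (p=6,w=1): C=31, w*C=1*31=31
  Job (p=8,w=1): C=39, w*C=1*39=39
Total weighted completion time = 213

213


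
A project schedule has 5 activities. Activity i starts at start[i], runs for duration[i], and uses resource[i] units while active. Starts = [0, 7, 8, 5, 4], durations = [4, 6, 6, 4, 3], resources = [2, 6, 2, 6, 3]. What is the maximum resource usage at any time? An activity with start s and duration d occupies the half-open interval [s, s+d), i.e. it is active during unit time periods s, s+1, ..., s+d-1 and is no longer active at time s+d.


Each activity i is active on [start_i, start_i + duration_i).
Compute total resource usage per time slot:
  t=0: active resources = [2], total = 2
  t=1: active resources = [2], total = 2
  t=2: active resources = [2], total = 2
  t=3: active resources = [2], total = 2
  t=4: active resources = [3], total = 3
  t=5: active resources = [6, 3], total = 9
  t=6: active resources = [6, 3], total = 9
  t=7: active resources = [6, 6], total = 12
  t=8: active resources = [6, 2, 6], total = 14
  t=9: active resources = [6, 2], total = 8
  t=10: active resources = [6, 2], total = 8
  t=11: active resources = [6, 2], total = 8
  t=12: active resources = [6, 2], total = 8
  t=13: active resources = [2], total = 2
Peak resource demand = 14

14


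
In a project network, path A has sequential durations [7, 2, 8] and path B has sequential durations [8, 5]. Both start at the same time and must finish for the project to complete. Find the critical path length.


Path A total = 7 + 2 + 8 = 17
Path B total = 8 + 5 = 13
Critical path = longest path = max(17, 13) = 17

17


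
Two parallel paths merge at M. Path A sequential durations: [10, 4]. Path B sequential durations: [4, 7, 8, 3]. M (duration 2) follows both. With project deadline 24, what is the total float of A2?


Forward pass: ES(A2) = sum of predecessors on chain A = 10
EF = ES + duration = 10 + 4 = 14
Backward pass: LF(M) = deadline = 24; LS(M) = 24 - 2 = 22
LF(A2) = LS(M) - sum(successors on chain A) = 22 - 0 = 22
LS = LF - duration = 22 - 4 = 18
Total float = LS - ES = 18 - 10 = 8

8


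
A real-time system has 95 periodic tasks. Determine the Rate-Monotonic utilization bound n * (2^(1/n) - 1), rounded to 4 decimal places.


Compute 2^(1/95) = 1.0073229689
Subtract 1: 1.0073229689 - 1 = 0.0073229689
Multiply by n: 95 * 0.0073229689 = 0.6956820455
Round to 4 dp: 0.6957

0.6957


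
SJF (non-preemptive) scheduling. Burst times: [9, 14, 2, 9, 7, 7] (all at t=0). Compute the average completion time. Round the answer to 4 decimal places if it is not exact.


SJF order (ascending): [2, 7, 7, 9, 9, 14]
Completion times:
  Job 1: burst=2, C=2
  Job 2: burst=7, C=9
  Job 3: burst=7, C=16
  Job 4: burst=9, C=25
  Job 5: burst=9, C=34
  Job 6: burst=14, C=48
Average completion = 134/6 = 22.3333

22.3333


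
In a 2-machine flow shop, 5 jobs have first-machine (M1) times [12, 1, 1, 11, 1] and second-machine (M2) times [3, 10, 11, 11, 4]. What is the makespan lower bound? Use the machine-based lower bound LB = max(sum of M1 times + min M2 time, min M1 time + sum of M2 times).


LB1 = sum(M1 times) + min(M2 times) = 26 + 3 = 29
LB2 = min(M1 times) + sum(M2 times) = 1 + 39 = 40
Lower bound = max(LB1, LB2) = max(29, 40) = 40

40


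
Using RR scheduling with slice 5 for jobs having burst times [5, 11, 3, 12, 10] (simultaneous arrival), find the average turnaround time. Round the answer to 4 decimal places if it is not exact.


Time quantum = 5
Execution trace:
  J1 runs 5 units, time = 5
  J2 runs 5 units, time = 10
  J3 runs 3 units, time = 13
  J4 runs 5 units, time = 18
  J5 runs 5 units, time = 23
  J2 runs 5 units, time = 28
  J4 runs 5 units, time = 33
  J5 runs 5 units, time = 38
  J2 runs 1 units, time = 39
  J4 runs 2 units, time = 41
Finish times: [5, 39, 13, 41, 38]
Average turnaround = 136/5 = 27.2

27.2


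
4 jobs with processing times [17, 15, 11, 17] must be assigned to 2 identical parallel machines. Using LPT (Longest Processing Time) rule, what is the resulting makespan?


Sort jobs in decreasing order (LPT): [17, 17, 15, 11]
Assign each job to the least loaded machine:
  Machine 1: jobs [17, 15], load = 32
  Machine 2: jobs [17, 11], load = 28
Makespan = max load = 32

32


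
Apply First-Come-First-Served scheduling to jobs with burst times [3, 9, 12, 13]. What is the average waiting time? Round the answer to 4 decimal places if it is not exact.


FCFS order (as given): [3, 9, 12, 13]
Waiting times:
  Job 1: wait = 0
  Job 2: wait = 3
  Job 3: wait = 12
  Job 4: wait = 24
Sum of waiting times = 39
Average waiting time = 39/4 = 9.75

9.75


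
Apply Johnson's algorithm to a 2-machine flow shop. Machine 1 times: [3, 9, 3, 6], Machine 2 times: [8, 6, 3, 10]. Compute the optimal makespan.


Apply Johnson's rule:
  Group 1 (a <= b): [(1, 3, 8), (3, 3, 3), (4, 6, 10)]
  Group 2 (a > b): [(2, 9, 6)]
Optimal job order: [1, 3, 4, 2]
Schedule:
  Job 1: M1 done at 3, M2 done at 11
  Job 3: M1 done at 6, M2 done at 14
  Job 4: M1 done at 12, M2 done at 24
  Job 2: M1 done at 21, M2 done at 30
Makespan = 30

30


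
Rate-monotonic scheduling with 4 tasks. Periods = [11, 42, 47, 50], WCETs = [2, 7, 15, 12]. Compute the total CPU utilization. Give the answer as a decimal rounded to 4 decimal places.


Compute individual utilizations (exact fractions):
  Task 1: C/T = 2/11 (approx. 0.1818)
  Task 2: C/T = 7/42 = 1/6 (approx. 0.1667)
  Task 3: C/T = 15/47 (approx. 0.3191)
  Task 4: C/T = 12/50 = 6/25 (approx. 0.24)
Total utilization U = 2/11 + 1/6 + 15/47 + 6/25 = 70387/77550
Rounded to 4 decimal places: U = 0.9076
RM (Liu & Layland) bound for 4 tasks = 0.756828; compare with U = 70387/77550 (approx. 0.907634)
bound < U <= 1, so the RM sufficient condition is not met (inconclusive; an exact test such as response-time analysis is needed).

0.9076


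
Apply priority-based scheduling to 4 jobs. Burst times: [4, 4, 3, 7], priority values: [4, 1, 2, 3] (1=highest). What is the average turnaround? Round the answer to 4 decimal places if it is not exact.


Sort by priority (ascending = highest first):
Order: [(1, 4), (2, 3), (3, 7), (4, 4)]
Completion times:
  Priority 1, burst=4, C=4
  Priority 2, burst=3, C=7
  Priority 3, burst=7, C=14
  Priority 4, burst=4, C=18
Average turnaround = 43/4 = 10.75

10.75


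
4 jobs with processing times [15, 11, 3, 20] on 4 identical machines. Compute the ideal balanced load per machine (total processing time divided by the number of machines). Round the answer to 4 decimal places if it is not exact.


Total processing time = 15 + 11 + 3 + 20 = 49
Number of machines = 4
Ideal balanced load = 49 / 4 = 12.25

12.25


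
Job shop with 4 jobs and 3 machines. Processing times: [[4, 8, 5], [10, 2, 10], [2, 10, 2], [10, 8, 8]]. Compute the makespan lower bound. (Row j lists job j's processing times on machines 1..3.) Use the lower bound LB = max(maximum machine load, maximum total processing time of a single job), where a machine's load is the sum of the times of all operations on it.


Machine loads:
  Machine 1: 4 + 10 + 2 + 10 = 26
  Machine 2: 8 + 2 + 10 + 8 = 28
  Machine 3: 5 + 10 + 2 + 8 = 25
Max machine load = 28
Job totals:
  Job 1: 17
  Job 2: 22
  Job 3: 14
  Job 4: 26
Max job total = 26
Lower bound = max(28, 26) = 28

28


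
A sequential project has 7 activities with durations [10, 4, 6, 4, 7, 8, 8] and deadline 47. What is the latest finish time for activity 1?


LF(activity 1) = deadline - sum of successor durations
Successors: activities 2 through 7 with durations [4, 6, 4, 7, 8, 8]
Sum of successor durations = 37
LF = 47 - 37 = 10

10


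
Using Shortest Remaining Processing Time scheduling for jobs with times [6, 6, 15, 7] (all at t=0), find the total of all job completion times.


Since all jobs arrive at t=0, SRPT equals SPT ordering.
SPT order: [6, 6, 7, 15]
Completion times:
  Job 1: p=6, C=6
  Job 2: p=6, C=12
  Job 3: p=7, C=19
  Job 4: p=15, C=34
Total completion time = 6 + 12 + 19 + 34 = 71

71


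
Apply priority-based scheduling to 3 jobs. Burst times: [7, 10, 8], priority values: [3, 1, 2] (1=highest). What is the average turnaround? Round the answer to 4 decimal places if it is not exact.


Sort by priority (ascending = highest first):
Order: [(1, 10), (2, 8), (3, 7)]
Completion times:
  Priority 1, burst=10, C=10
  Priority 2, burst=8, C=18
  Priority 3, burst=7, C=25
Average turnaround = 53/3 = 17.6667

17.6667


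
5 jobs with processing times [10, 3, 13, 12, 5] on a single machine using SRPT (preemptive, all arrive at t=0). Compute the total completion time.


Since all jobs arrive at t=0, SRPT equals SPT ordering.
SPT order: [3, 5, 10, 12, 13]
Completion times:
  Job 1: p=3, C=3
  Job 2: p=5, C=8
  Job 3: p=10, C=18
  Job 4: p=12, C=30
  Job 5: p=13, C=43
Total completion time = 3 + 8 + 18 + 30 + 43 = 102

102


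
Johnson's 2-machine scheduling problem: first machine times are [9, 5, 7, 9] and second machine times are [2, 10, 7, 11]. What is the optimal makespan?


Apply Johnson's rule:
  Group 1 (a <= b): [(2, 5, 10), (3, 7, 7), (4, 9, 11)]
  Group 2 (a > b): [(1, 9, 2)]
Optimal job order: [2, 3, 4, 1]
Schedule:
  Job 2: M1 done at 5, M2 done at 15
  Job 3: M1 done at 12, M2 done at 22
  Job 4: M1 done at 21, M2 done at 33
  Job 1: M1 done at 30, M2 done at 35
Makespan = 35

35


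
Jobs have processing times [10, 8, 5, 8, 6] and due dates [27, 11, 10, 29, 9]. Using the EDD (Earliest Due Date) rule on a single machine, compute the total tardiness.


Sort by due date (EDD order): [(6, 9), (5, 10), (8, 11), (10, 27), (8, 29)]
Compute completion times and tardiness:
  Job 1: p=6, d=9, C=6, tardiness=max(0,6-9)=0
  Job 2: p=5, d=10, C=11, tardiness=max(0,11-10)=1
  Job 3: p=8, d=11, C=19, tardiness=max(0,19-11)=8
  Job 4: p=10, d=27, C=29, tardiness=max(0,29-27)=2
  Job 5: p=8, d=29, C=37, tardiness=max(0,37-29)=8
Total tardiness = 19

19


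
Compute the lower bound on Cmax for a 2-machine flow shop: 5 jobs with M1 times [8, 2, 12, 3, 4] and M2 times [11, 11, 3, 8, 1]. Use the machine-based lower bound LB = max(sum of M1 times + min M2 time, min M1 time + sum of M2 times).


LB1 = sum(M1 times) + min(M2 times) = 29 + 1 = 30
LB2 = min(M1 times) + sum(M2 times) = 2 + 34 = 36
Lower bound = max(LB1, LB2) = max(30, 36) = 36

36


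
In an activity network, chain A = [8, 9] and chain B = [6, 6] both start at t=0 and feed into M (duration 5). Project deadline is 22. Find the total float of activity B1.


Forward pass: ES(B1) = sum of predecessors on chain B = 0
EF = ES + duration = 0 + 6 = 6
Backward pass: LF(M) = deadline = 22; LS(M) = 22 - 5 = 17
LF(B1) = LS(M) - sum(successors on chain B) = 17 - 6 = 11
LS = LF - duration = 11 - 6 = 5
Total float = LS - ES = 5 - 0 = 5

5


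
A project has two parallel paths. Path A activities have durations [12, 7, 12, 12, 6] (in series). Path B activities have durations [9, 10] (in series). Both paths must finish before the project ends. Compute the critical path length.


Path A total = 12 + 7 + 12 + 12 + 6 = 49
Path B total = 9 + 10 = 19
Critical path = longest path = max(49, 19) = 49

49


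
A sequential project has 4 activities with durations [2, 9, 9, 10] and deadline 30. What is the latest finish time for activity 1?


LF(activity 1) = deadline - sum of successor durations
Successors: activities 2 through 4 with durations [9, 9, 10]
Sum of successor durations = 28
LF = 30 - 28 = 2

2


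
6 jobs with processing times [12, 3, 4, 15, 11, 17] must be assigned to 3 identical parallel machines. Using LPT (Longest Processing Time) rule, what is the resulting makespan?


Sort jobs in decreasing order (LPT): [17, 15, 12, 11, 4, 3]
Assign each job to the least loaded machine:
  Machine 1: jobs [17, 3], load = 20
  Machine 2: jobs [15, 4], load = 19
  Machine 3: jobs [12, 11], load = 23
Makespan = max load = 23

23


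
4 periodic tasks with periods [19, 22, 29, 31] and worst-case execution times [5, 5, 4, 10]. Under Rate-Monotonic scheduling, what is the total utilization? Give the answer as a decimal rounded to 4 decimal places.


Compute individual utilizations (exact fractions):
  Task 1: C/T = 5/19 (approx. 0.2632)
  Task 2: C/T = 5/22 (approx. 0.2273)
  Task 3: C/T = 4/29 (approx. 0.1379)
  Task 4: C/T = 10/31 (approx. 0.3226)
Total utilization U = 5/19 + 5/22 + 4/29 + 10/31 = 357347/375782
Rounded to 4 decimal places: U = 0.9509
RM (Liu & Layland) bound for 4 tasks = 0.756828; compare with U = 357347/375782 (approx. 0.950942)
bound < U <= 1, so the RM sufficient condition is not met (inconclusive; an exact test such as response-time analysis is needed).

0.9509


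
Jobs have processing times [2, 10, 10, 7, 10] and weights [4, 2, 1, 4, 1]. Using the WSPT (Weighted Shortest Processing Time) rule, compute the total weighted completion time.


Compute p/w ratios and sort ascending (WSPT): [(2, 4), (7, 4), (10, 2), (10, 1), (10, 1)]
Compute weighted completion times:
  Job (p=2,w=4): C=2, w*C=4*2=8
  Job (p=7,w=4): C=9, w*C=4*9=36
  Job (p=10,w=2): C=19, w*C=2*19=38
  Job (p=10,w=1): C=29, w*C=1*29=29
  Job (p=10,w=1): C=39, w*C=1*39=39
Total weighted completion time = 150

150


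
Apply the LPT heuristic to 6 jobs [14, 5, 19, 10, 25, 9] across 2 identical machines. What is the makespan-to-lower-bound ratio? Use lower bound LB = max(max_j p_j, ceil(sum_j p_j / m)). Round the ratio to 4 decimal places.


LPT order: [25, 19, 14, 10, 9, 5]
Machine loads after assignment: [40, 42]
LPT makespan = 42
Lower bound = max(max_job, ceil(total/2)) = max(25, 41) = 41
Ratio = 42 / 41 = 1.0244

1.0244


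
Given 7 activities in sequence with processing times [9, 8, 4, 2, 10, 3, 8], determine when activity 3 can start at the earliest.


Activity 3 starts after activities 1 through 2 complete.
Predecessor durations: [9, 8]
ES = 9 + 8 = 17

17


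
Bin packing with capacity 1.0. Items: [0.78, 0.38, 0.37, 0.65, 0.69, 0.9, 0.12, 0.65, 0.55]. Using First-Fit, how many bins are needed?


Place items sequentially using First-Fit:
  Item 0.78 -> new Bin 1
  Item 0.38 -> new Bin 2
  Item 0.37 -> Bin 2 (now 0.75)
  Item 0.65 -> new Bin 3
  Item 0.69 -> new Bin 4
  Item 0.9 -> new Bin 5
  Item 0.12 -> Bin 1 (now 0.9)
  Item 0.65 -> new Bin 6
  Item 0.55 -> new Bin 7
Total bins used = 7

7


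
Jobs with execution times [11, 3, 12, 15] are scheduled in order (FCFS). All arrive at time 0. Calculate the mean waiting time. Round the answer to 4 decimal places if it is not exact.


FCFS order (as given): [11, 3, 12, 15]
Waiting times:
  Job 1: wait = 0
  Job 2: wait = 11
  Job 3: wait = 14
  Job 4: wait = 26
Sum of waiting times = 51
Average waiting time = 51/4 = 12.75

12.75


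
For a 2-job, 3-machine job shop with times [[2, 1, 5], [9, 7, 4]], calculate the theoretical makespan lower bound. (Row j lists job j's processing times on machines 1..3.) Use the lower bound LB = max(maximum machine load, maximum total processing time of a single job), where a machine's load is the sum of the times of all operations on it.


Machine loads:
  Machine 1: 2 + 9 = 11
  Machine 2: 1 + 7 = 8
  Machine 3: 5 + 4 = 9
Max machine load = 11
Job totals:
  Job 1: 8
  Job 2: 20
Max job total = 20
Lower bound = max(11, 20) = 20

20


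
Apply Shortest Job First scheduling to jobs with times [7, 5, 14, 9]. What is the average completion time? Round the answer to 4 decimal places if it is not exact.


SJF order (ascending): [5, 7, 9, 14]
Completion times:
  Job 1: burst=5, C=5
  Job 2: burst=7, C=12
  Job 3: burst=9, C=21
  Job 4: burst=14, C=35
Average completion = 73/4 = 18.25

18.25


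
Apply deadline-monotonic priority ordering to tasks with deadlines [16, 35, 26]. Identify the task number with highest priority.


Sort tasks by relative deadline (ascending):
  Task 1: deadline = 16
  Task 3: deadline = 26
  Task 2: deadline = 35
Priority order (highest first): [1, 3, 2]
Highest priority task = 1

1


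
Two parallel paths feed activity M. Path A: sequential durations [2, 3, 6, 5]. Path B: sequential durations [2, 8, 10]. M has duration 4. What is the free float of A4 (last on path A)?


ES(A4) = sum of predecessors on chain A = 11
EF(A4) = ES + duration = 11 + 5 = 16
Successor of A4 is M. ES(M) = max(sum(A), sum(B)) = max(16, 20) = 20
Free float = ES(successor) - EF(current) = 20 - 16 = 4

4


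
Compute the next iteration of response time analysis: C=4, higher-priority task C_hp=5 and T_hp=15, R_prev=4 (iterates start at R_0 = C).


R_next = C + ceil(R_prev / T_hp) * C_hp
ceil(4 / 15) = ceil(0.2667) = 1
Interference = 1 * 5 = 5
R_next = 4 + 5 = 9

9


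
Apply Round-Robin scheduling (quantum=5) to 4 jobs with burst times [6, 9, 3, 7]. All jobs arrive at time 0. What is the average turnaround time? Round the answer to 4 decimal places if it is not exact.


Time quantum = 5
Execution trace:
  J1 runs 5 units, time = 5
  J2 runs 5 units, time = 10
  J3 runs 3 units, time = 13
  J4 runs 5 units, time = 18
  J1 runs 1 units, time = 19
  J2 runs 4 units, time = 23
  J4 runs 2 units, time = 25
Finish times: [19, 23, 13, 25]
Average turnaround = 80/4 = 20.0

20.0


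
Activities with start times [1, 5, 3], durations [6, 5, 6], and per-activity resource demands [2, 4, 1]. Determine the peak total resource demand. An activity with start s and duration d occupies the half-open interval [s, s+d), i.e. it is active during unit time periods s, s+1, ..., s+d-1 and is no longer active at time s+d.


Each activity i is active on [start_i, start_i + duration_i).
Compute total resource usage per time slot:
  t=0: active resources = [], total = 0
  t=1: active resources = [2], total = 2
  t=2: active resources = [2], total = 2
  t=3: active resources = [2, 1], total = 3
  t=4: active resources = [2, 1], total = 3
  t=5: active resources = [2, 4, 1], total = 7
  t=6: active resources = [2, 4, 1], total = 7
  t=7: active resources = [4, 1], total = 5
  t=8: active resources = [4, 1], total = 5
  t=9: active resources = [4], total = 4
Peak resource demand = 7

7


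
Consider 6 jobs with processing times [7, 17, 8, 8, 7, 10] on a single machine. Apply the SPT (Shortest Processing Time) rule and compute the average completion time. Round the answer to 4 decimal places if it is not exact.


Sort jobs by processing time (SPT order): [7, 7, 8, 8, 10, 17]
Compute completion times sequentially:
  Job 1: processing = 7, completes at 7
  Job 2: processing = 7, completes at 14
  Job 3: processing = 8, completes at 22
  Job 4: processing = 8, completes at 30
  Job 5: processing = 10, completes at 40
  Job 6: processing = 17, completes at 57
Sum of completion times = 170
Average completion time = 170/6 = 28.3333

28.3333


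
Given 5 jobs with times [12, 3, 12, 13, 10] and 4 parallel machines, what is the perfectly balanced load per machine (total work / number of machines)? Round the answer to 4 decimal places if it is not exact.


Total processing time = 12 + 3 + 12 + 13 + 10 = 50
Number of machines = 4
Ideal balanced load = 50 / 4 = 12.5

12.5


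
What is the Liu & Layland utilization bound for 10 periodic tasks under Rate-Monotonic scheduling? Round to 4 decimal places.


Compute 2^(1/10) = 1.0717734625
Subtract 1: 1.0717734625 - 1 = 0.0717734625
Multiply by n: 10 * 0.0717734625 = 0.7177346250
Round to 4 dp: 0.7177

0.7177


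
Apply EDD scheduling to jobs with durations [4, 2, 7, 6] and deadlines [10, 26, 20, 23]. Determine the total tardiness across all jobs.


Sort by due date (EDD order): [(4, 10), (7, 20), (6, 23), (2, 26)]
Compute completion times and tardiness:
  Job 1: p=4, d=10, C=4, tardiness=max(0,4-10)=0
  Job 2: p=7, d=20, C=11, tardiness=max(0,11-20)=0
  Job 3: p=6, d=23, C=17, tardiness=max(0,17-23)=0
  Job 4: p=2, d=26, C=19, tardiness=max(0,19-26)=0
Total tardiness = 0

0


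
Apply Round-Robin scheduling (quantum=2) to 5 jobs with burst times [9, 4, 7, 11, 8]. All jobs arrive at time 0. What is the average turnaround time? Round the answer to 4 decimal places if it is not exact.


Time quantum = 2
Execution trace:
  J1 runs 2 units, time = 2
  J2 runs 2 units, time = 4
  J3 runs 2 units, time = 6
  J4 runs 2 units, time = 8
  J5 runs 2 units, time = 10
  J1 runs 2 units, time = 12
  J2 runs 2 units, time = 14
  J3 runs 2 units, time = 16
  J4 runs 2 units, time = 18
  J5 runs 2 units, time = 20
  J1 runs 2 units, time = 22
  J3 runs 2 units, time = 24
  J4 runs 2 units, time = 26
  J5 runs 2 units, time = 28
  J1 runs 2 units, time = 30
  J3 runs 1 units, time = 31
  J4 runs 2 units, time = 33
  J5 runs 2 units, time = 35
  J1 runs 1 units, time = 36
  J4 runs 2 units, time = 38
  J4 runs 1 units, time = 39
Finish times: [36, 14, 31, 39, 35]
Average turnaround = 155/5 = 31.0

31.0


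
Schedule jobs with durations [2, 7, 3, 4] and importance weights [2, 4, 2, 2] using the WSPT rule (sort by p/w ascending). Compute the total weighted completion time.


Compute p/w ratios and sort ascending (WSPT): [(2, 2), (3, 2), (7, 4), (4, 2)]
Compute weighted completion times:
  Job (p=2,w=2): C=2, w*C=2*2=4
  Job (p=3,w=2): C=5, w*C=2*5=10
  Job (p=7,w=4): C=12, w*C=4*12=48
  Job (p=4,w=2): C=16, w*C=2*16=32
Total weighted completion time = 94

94


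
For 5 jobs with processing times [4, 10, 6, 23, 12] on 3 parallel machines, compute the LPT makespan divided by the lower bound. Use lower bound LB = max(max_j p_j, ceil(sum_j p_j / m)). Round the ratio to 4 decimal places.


LPT order: [23, 12, 10, 6, 4]
Machine loads after assignment: [23, 16, 16]
LPT makespan = 23
Lower bound = max(max_job, ceil(total/3)) = max(23, 19) = 23
Ratio = 23 / 23 = 1.0

1.0


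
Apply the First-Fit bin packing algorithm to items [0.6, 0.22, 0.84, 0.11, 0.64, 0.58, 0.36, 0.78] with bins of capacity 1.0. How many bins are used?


Place items sequentially using First-Fit:
  Item 0.6 -> new Bin 1
  Item 0.22 -> Bin 1 (now 0.82)
  Item 0.84 -> new Bin 2
  Item 0.11 -> Bin 1 (now 0.93)
  Item 0.64 -> new Bin 3
  Item 0.58 -> new Bin 4
  Item 0.36 -> Bin 3 (now 1.0)
  Item 0.78 -> new Bin 5
Total bins used = 5

5


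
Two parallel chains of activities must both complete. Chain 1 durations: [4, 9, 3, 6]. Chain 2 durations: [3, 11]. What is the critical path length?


Path A total = 4 + 9 + 3 + 6 = 22
Path B total = 3 + 11 = 14
Critical path = longest path = max(22, 14) = 22

22


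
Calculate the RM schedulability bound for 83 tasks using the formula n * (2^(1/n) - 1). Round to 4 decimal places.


Compute 2^(1/83) = 1.0083861392
Subtract 1: 1.0083861392 - 1 = 0.0083861392
Multiply by n: 83 * 0.0083861392 = 0.6960495536
Round to 4 dp: 0.6960

0.6960


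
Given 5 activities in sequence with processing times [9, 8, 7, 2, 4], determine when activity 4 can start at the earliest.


Activity 4 starts after activities 1 through 3 complete.
Predecessor durations: [9, 8, 7]
ES = 9 + 8 + 7 = 24

24


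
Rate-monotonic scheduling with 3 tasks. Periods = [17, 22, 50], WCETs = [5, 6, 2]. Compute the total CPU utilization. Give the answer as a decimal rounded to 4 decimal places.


Compute individual utilizations (exact fractions):
  Task 1: C/T = 5/17 (approx. 0.2941)
  Task 2: C/T = 6/22 = 3/11 (approx. 0.2727)
  Task 3: C/T = 2/50 = 1/25 (approx. 0.04)
Total utilization U = 5/17 + 3/11 + 1/25 = 2837/4675
Rounded to 4 decimal places: U = 0.6068
RM (Liu & Layland) bound for 3 tasks = 0.779763; compare with U = 2837/4675 (approx. 0.606845)
U <= bound, so schedulable by RM sufficient condition.

0.6068


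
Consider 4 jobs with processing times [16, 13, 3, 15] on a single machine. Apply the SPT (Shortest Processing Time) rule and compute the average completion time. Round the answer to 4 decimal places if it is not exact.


Sort jobs by processing time (SPT order): [3, 13, 15, 16]
Compute completion times sequentially:
  Job 1: processing = 3, completes at 3
  Job 2: processing = 13, completes at 16
  Job 3: processing = 15, completes at 31
  Job 4: processing = 16, completes at 47
Sum of completion times = 97
Average completion time = 97/4 = 24.25

24.25


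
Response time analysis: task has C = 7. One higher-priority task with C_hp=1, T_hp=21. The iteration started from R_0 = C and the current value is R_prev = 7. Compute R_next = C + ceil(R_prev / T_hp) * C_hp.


R_next = C + ceil(R_prev / T_hp) * C_hp
ceil(7 / 21) = ceil(0.3333) = 1
Interference = 1 * 1 = 1
R_next = 7 + 1 = 8

8


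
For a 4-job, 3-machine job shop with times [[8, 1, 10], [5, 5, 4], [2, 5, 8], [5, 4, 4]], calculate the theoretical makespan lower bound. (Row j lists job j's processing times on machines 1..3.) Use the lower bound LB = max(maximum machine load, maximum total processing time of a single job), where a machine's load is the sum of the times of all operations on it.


Machine loads:
  Machine 1: 8 + 5 + 2 + 5 = 20
  Machine 2: 1 + 5 + 5 + 4 = 15
  Machine 3: 10 + 4 + 8 + 4 = 26
Max machine load = 26
Job totals:
  Job 1: 19
  Job 2: 14
  Job 3: 15
  Job 4: 13
Max job total = 19
Lower bound = max(26, 19) = 26

26


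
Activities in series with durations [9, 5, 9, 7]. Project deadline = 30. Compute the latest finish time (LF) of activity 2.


LF(activity 2) = deadline - sum of successor durations
Successors: activities 3 through 4 with durations [9, 7]
Sum of successor durations = 16
LF = 30 - 16 = 14

14


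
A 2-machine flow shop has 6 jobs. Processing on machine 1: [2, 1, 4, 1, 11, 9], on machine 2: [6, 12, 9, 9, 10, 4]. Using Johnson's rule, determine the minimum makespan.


Apply Johnson's rule:
  Group 1 (a <= b): [(2, 1, 12), (4, 1, 9), (1, 2, 6), (3, 4, 9)]
  Group 2 (a > b): [(5, 11, 10), (6, 9, 4)]
Optimal job order: [2, 4, 1, 3, 5, 6]
Schedule:
  Job 2: M1 done at 1, M2 done at 13
  Job 4: M1 done at 2, M2 done at 22
  Job 1: M1 done at 4, M2 done at 28
  Job 3: M1 done at 8, M2 done at 37
  Job 5: M1 done at 19, M2 done at 47
  Job 6: M1 done at 28, M2 done at 51
Makespan = 51

51


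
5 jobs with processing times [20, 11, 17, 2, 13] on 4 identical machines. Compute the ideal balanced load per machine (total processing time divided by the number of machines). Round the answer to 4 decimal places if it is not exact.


Total processing time = 20 + 11 + 17 + 2 + 13 = 63
Number of machines = 4
Ideal balanced load = 63 / 4 = 15.75

15.75


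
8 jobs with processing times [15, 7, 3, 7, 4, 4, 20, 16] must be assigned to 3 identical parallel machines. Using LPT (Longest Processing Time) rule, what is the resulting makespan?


Sort jobs in decreasing order (LPT): [20, 16, 15, 7, 7, 4, 4, 3]
Assign each job to the least loaded machine:
  Machine 1: jobs [20, 4], load = 24
  Machine 2: jobs [16, 7, 3], load = 26
  Machine 3: jobs [15, 7, 4], load = 26
Makespan = max load = 26

26


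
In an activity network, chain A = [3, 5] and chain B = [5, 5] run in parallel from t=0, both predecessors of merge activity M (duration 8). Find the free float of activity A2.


ES(A2) = sum of predecessors on chain A = 3
EF(A2) = ES + duration = 3 + 5 = 8
Successor of A2 is M. ES(M) = max(sum(A), sum(B)) = max(8, 10) = 10
Free float = ES(successor) - EF(current) = 10 - 8 = 2

2


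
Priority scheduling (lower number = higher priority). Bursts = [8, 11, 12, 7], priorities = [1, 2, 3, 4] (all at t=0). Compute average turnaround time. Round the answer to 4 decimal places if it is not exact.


Sort by priority (ascending = highest first):
Order: [(1, 8), (2, 11), (3, 12), (4, 7)]
Completion times:
  Priority 1, burst=8, C=8
  Priority 2, burst=11, C=19
  Priority 3, burst=12, C=31
  Priority 4, burst=7, C=38
Average turnaround = 96/4 = 24.0

24.0


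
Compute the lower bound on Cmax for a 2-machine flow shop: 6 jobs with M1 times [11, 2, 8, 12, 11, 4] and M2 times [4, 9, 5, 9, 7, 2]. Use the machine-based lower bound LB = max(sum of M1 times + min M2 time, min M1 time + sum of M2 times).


LB1 = sum(M1 times) + min(M2 times) = 48 + 2 = 50
LB2 = min(M1 times) + sum(M2 times) = 2 + 36 = 38
Lower bound = max(LB1, LB2) = max(50, 38) = 50

50


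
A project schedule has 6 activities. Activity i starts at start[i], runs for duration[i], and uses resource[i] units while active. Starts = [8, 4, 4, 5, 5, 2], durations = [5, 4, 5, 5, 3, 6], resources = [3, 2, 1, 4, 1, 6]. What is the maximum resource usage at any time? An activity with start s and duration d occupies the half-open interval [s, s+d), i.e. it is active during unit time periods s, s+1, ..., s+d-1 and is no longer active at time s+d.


Each activity i is active on [start_i, start_i + duration_i).
Compute total resource usage per time slot:
  t=0: active resources = [], total = 0
  t=1: active resources = [], total = 0
  t=2: active resources = [6], total = 6
  t=3: active resources = [6], total = 6
  t=4: active resources = [2, 1, 6], total = 9
  t=5: active resources = [2, 1, 4, 1, 6], total = 14
  t=6: active resources = [2, 1, 4, 1, 6], total = 14
  t=7: active resources = [2, 1, 4, 1, 6], total = 14
  t=8: active resources = [3, 1, 4], total = 8
  t=9: active resources = [3, 4], total = 7
  t=10: active resources = [3], total = 3
  t=11: active resources = [3], total = 3
  t=12: active resources = [3], total = 3
Peak resource demand = 14

14


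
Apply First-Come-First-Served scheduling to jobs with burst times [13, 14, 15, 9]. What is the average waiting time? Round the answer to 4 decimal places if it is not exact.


FCFS order (as given): [13, 14, 15, 9]
Waiting times:
  Job 1: wait = 0
  Job 2: wait = 13
  Job 3: wait = 27
  Job 4: wait = 42
Sum of waiting times = 82
Average waiting time = 82/4 = 20.5

20.5


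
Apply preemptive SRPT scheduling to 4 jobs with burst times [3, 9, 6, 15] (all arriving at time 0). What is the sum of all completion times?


Since all jobs arrive at t=0, SRPT equals SPT ordering.
SPT order: [3, 6, 9, 15]
Completion times:
  Job 1: p=3, C=3
  Job 2: p=6, C=9
  Job 3: p=9, C=18
  Job 4: p=15, C=33
Total completion time = 3 + 9 + 18 + 33 = 63

63


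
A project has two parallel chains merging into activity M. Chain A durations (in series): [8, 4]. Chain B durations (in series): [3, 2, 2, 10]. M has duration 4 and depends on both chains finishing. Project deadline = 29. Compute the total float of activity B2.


Forward pass: ES(B2) = sum of predecessors on chain B = 3
EF = ES + duration = 3 + 2 = 5
Backward pass: LF(M) = deadline = 29; LS(M) = 29 - 4 = 25
LF(B2) = LS(M) - sum(successors on chain B) = 25 - 12 = 13
LS = LF - duration = 13 - 2 = 11
Total float = LS - ES = 11 - 3 = 8

8


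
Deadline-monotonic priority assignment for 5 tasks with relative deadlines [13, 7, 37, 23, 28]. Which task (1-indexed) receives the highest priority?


Sort tasks by relative deadline (ascending):
  Task 2: deadline = 7
  Task 1: deadline = 13
  Task 4: deadline = 23
  Task 5: deadline = 28
  Task 3: deadline = 37
Priority order (highest first): [2, 1, 4, 5, 3]
Highest priority task = 2

2


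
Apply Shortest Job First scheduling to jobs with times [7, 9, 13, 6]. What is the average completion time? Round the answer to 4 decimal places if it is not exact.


SJF order (ascending): [6, 7, 9, 13]
Completion times:
  Job 1: burst=6, C=6
  Job 2: burst=7, C=13
  Job 3: burst=9, C=22
  Job 4: burst=13, C=35
Average completion = 76/4 = 19.0

19.0


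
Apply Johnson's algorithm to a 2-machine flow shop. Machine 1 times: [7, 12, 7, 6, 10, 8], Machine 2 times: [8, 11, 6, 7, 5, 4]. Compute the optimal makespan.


Apply Johnson's rule:
  Group 1 (a <= b): [(4, 6, 7), (1, 7, 8)]
  Group 2 (a > b): [(2, 12, 11), (3, 7, 6), (5, 10, 5), (6, 8, 4)]
Optimal job order: [4, 1, 2, 3, 5, 6]
Schedule:
  Job 4: M1 done at 6, M2 done at 13
  Job 1: M1 done at 13, M2 done at 21
  Job 2: M1 done at 25, M2 done at 36
  Job 3: M1 done at 32, M2 done at 42
  Job 5: M1 done at 42, M2 done at 47
  Job 6: M1 done at 50, M2 done at 54
Makespan = 54

54


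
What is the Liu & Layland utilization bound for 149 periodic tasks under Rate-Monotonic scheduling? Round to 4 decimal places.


Compute 2^(1/149) = 1.0046628318
Subtract 1: 1.0046628318 - 1 = 0.0046628318
Multiply by n: 149 * 0.0046628318 = 0.6947619382
Round to 4 dp: 0.6948

0.6948


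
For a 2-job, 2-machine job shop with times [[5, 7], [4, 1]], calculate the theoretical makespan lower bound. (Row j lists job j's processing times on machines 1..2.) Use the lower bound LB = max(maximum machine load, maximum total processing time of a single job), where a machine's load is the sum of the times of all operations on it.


Machine loads:
  Machine 1: 5 + 4 = 9
  Machine 2: 7 + 1 = 8
Max machine load = 9
Job totals:
  Job 1: 12
  Job 2: 5
Max job total = 12
Lower bound = max(9, 12) = 12

12


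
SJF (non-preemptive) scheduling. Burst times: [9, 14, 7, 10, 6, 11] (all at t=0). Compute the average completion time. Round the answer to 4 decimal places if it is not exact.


SJF order (ascending): [6, 7, 9, 10, 11, 14]
Completion times:
  Job 1: burst=6, C=6
  Job 2: burst=7, C=13
  Job 3: burst=9, C=22
  Job 4: burst=10, C=32
  Job 5: burst=11, C=43
  Job 6: burst=14, C=57
Average completion = 173/6 = 28.8333

28.8333


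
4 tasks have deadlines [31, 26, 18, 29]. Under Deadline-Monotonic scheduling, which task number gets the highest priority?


Sort tasks by relative deadline (ascending):
  Task 3: deadline = 18
  Task 2: deadline = 26
  Task 4: deadline = 29
  Task 1: deadline = 31
Priority order (highest first): [3, 2, 4, 1]
Highest priority task = 3

3


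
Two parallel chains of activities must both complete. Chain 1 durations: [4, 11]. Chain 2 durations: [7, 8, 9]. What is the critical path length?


Path A total = 4 + 11 = 15
Path B total = 7 + 8 + 9 = 24
Critical path = longest path = max(15, 24) = 24

24


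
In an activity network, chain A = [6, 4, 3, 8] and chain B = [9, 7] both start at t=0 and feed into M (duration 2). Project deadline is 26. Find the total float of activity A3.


Forward pass: ES(A3) = sum of predecessors on chain A = 10
EF = ES + duration = 10 + 3 = 13
Backward pass: LF(M) = deadline = 26; LS(M) = 26 - 2 = 24
LF(A3) = LS(M) - sum(successors on chain A) = 24 - 8 = 16
LS = LF - duration = 16 - 3 = 13
Total float = LS - ES = 13 - 10 = 3

3


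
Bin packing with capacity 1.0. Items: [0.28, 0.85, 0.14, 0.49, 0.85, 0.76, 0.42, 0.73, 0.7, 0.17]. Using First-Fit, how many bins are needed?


Place items sequentially using First-Fit:
  Item 0.28 -> new Bin 1
  Item 0.85 -> new Bin 2
  Item 0.14 -> Bin 1 (now 0.42)
  Item 0.49 -> Bin 1 (now 0.91)
  Item 0.85 -> new Bin 3
  Item 0.76 -> new Bin 4
  Item 0.42 -> new Bin 5
  Item 0.73 -> new Bin 6
  Item 0.7 -> new Bin 7
  Item 0.17 -> Bin 4 (now 0.93)
Total bins used = 7

7


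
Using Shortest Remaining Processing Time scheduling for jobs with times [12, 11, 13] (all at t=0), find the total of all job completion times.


Since all jobs arrive at t=0, SRPT equals SPT ordering.
SPT order: [11, 12, 13]
Completion times:
  Job 1: p=11, C=11
  Job 2: p=12, C=23
  Job 3: p=13, C=36
Total completion time = 11 + 23 + 36 = 70

70


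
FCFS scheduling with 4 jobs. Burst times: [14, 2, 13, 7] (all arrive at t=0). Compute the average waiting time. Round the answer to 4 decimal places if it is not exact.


FCFS order (as given): [14, 2, 13, 7]
Waiting times:
  Job 1: wait = 0
  Job 2: wait = 14
  Job 3: wait = 16
  Job 4: wait = 29
Sum of waiting times = 59
Average waiting time = 59/4 = 14.75

14.75


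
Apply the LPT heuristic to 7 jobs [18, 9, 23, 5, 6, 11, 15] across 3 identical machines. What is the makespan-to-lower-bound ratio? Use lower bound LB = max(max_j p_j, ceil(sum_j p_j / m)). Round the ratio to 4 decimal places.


LPT order: [23, 18, 15, 11, 9, 6, 5]
Machine loads after assignment: [29, 27, 31]
LPT makespan = 31
Lower bound = max(max_job, ceil(total/3)) = max(23, 29) = 29
Ratio = 31 / 29 = 1.069

1.069


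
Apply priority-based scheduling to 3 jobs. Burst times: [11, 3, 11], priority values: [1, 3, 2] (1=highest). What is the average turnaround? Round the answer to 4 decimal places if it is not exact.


Sort by priority (ascending = highest first):
Order: [(1, 11), (2, 11), (3, 3)]
Completion times:
  Priority 1, burst=11, C=11
  Priority 2, burst=11, C=22
  Priority 3, burst=3, C=25
Average turnaround = 58/3 = 19.3333

19.3333
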